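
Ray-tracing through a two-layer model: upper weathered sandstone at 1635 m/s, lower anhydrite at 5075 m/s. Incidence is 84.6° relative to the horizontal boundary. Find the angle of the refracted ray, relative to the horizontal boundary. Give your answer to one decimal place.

Convert to the normal: θ₁ = 90° − 84.6° = 5.4°.
Snell's law: sin θ₂ = (V₂/V₁)·sin θ₁ = (5075/1635)·sin 5.4° = 0.2921.
θ₂ = arcsin 0.2921 = 16.98° from the normal.
From the interface: 90° − 16.98° = 73.02°.

73.0°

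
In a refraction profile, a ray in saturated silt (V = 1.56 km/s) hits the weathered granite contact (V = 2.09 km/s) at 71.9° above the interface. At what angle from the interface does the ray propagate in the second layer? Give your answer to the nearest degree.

65°

Angle from the normal: 90° − 71.9° = 18.1°.
sin θ₁/V₁ = sin θ₂/V₂ ⇒ sin θ₂ = 2.09·sin 18.1°/1.56 = 2.09·0.3107/1.56 = 0.4162.
θ₂ = arcsin 0.4162 = 24.60° from the normal.
From the interface: 90° − 24.60° = 65.40°.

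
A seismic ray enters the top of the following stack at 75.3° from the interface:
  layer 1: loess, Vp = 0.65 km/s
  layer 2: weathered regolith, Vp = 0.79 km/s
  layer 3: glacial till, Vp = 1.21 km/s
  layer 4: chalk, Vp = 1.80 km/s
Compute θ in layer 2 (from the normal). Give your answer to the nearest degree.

From the normal: θ₁ = 90° − 75.3° = 14.7°.
Snell's law across each interface conserves sin θ / V, so sin θ_2 = V_2·sin θ₁/V₁.
sin θ_2 = 0.79 × sin 14.7° / 0.65 = 0.3084.
θ_2 = 17.96° from the vertical.

18°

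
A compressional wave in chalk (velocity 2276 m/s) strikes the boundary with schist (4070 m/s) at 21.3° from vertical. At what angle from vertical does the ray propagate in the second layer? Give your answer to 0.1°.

40.5°

sin θ₁/V₁ = sin θ₂/V₂ ⇒ sin θ₂ = 4070·sin 21.3°/2276 = 4070·0.3633/2276 = 0.6496.
θ₂ = sin⁻¹(0.6496) = 40.51° (from vertical).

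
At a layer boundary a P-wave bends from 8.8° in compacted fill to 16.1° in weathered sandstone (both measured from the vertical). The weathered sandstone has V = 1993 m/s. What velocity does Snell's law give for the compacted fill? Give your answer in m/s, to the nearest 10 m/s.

Snell's law: sin 8.8°/V₁ = sin 16.1°/V₂.
V₁ = V₂·sin 8.8°/sin 16.1° = 1993 × 0.5517 = 1099.48 m/s.

1100 m/s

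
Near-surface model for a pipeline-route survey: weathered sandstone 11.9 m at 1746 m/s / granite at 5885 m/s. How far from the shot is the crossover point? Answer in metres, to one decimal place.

32.3 m

θ_c = arcsin(1746/5885) = 17.26°, so cos θ_c = 0.9550 and tᵢ = 2h cos θ_c/V₁ = 0.0130 s.
At crossover x/V₁ = x/V₂ + tᵢ ⇒ x = tᵢ/(1/V₁ − 1/V₂) = 0.01302/(5.7274e-04 − 1.6992e-04) = 32.32 m.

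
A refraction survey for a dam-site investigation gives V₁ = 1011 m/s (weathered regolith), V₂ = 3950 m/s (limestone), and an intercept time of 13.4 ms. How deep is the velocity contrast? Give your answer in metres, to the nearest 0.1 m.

7.0 m

h = tᵢ·V₁·V₂ / (2·√(V₂²−V₁²)).
√(V₂²−V₁²) = √(3950² − 1011²) = 3818.4 m/s.
h = 0.0134 s × 1011 × 3950 / (2 × 3818.4) = 7.01 m.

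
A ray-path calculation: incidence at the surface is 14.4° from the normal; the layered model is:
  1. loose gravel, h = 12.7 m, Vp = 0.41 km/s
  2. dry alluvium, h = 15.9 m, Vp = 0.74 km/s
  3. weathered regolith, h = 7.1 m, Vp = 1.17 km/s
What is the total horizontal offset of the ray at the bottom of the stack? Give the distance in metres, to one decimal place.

Ray parameter p = sin 14.4° / 0.41 km/s = 6.0656e-01 s/km.
Layer 1: θ = 14.40°; offset = 12.7·tan 14.40° = 3.261 m.
Layer 2: sin θ = p·0.74 = 0.4489 → θ = 26.67°; offset = 15.9·tan 26.67° = 7.987 m.
Layer 3: sin θ = p·1.17 = 0.7097 → θ = 45.21°; offset = 7.1·tan 45.21° = 7.152 m.
Σ offsets = 18.399 m.

18.4 m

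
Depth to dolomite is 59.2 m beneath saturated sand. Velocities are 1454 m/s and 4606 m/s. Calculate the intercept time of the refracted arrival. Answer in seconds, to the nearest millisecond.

0.077 s

tᵢ = 2h·√(V₂²−V₁²)/(V₁V₂).
√(V₂²−V₁²) = √(4606²−1454²) = 4370.5 m/s.
tᵢ = 2·59.2·4370.5/(1454·4606) = 0.07727 s.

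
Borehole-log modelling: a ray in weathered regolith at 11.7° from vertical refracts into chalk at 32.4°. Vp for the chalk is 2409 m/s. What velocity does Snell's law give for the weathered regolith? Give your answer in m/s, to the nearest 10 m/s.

Snell's law: sin 11.7°/V₁ = sin 32.4°/V₂.
V₁ = V₂·sin 11.7°/sin 32.4° = 2409 × 0.3785 = 911.70 m/s.

910 m/s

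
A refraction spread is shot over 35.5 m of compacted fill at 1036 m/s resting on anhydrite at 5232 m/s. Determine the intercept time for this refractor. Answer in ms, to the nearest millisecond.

θ_c = arcsin(V₁/V₂) = arcsin(1036/5232) = 11.42°; cos θ_c = 0.9802.
tᵢ = 2h·cos θ_c / V₁ = 2·35.5·0.9802 / 1036 = 0.06718 s.

67 ms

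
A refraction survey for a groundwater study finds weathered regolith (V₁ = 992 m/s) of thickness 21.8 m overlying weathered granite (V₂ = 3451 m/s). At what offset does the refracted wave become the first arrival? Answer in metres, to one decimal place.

x_cross = 2h·√((V₂+V₁)/(V₂−V₁)).
(V₂+V₁)/(V₂−V₁) = (3451+992)/(3451−992) = 1.8068; √ = 1.3442.
x_cross = 2·21.8·1.3442 = 58.61 m.

58.6 m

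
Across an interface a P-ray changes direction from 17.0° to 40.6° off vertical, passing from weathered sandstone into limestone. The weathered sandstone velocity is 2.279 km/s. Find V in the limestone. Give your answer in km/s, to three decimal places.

5.073 km/s

sin 17.0° = 0.2924; sin 40.6° = 0.6508.
V₂ = V₁·(sin θ₂/sin θ₁) = 2.279·(0.6508/0.2924) = 5.073 km/s.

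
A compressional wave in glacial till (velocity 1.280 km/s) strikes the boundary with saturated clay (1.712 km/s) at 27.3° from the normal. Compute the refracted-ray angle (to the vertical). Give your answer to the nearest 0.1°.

37.8°

Snell's law: sin θ₂ = (V₂/V₁)·sin θ₁ = (1.712/1.280)·sin 27.3° = 0.6134.
θ₂ = arcsin 0.6134 = 37.84° from the normal.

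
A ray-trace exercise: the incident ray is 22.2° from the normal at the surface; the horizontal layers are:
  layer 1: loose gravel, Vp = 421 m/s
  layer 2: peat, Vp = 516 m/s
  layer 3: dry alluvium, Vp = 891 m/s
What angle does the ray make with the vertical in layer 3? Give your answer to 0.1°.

53.1°

Snell's law across each interface conserves sin θ / V, so sin θ_3 = V_3·sin θ₁/V₁.
sin θ_3 = 891 × sin 22.2° / 421 = 0.7997.
θ_3 = arcsin 0.7997 = 53.10°.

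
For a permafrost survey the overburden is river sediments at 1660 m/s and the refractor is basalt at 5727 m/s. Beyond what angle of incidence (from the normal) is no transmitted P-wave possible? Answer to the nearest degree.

17°

Critical incidence: sin θ_c = V₁/V₂ = 1660/5727 = 0.2899.
θ_c = arcsin 0.2899 = 16.85°.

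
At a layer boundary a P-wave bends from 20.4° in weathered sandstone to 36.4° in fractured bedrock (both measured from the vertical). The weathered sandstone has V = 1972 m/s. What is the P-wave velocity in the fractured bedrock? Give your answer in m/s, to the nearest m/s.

sin 20.4° = 0.3486; sin 36.4° = 0.5934.
V₂ = V₁·(sin θ₂/sin θ₁) = 1972·(0.5934/0.3486) = 3357.19 m/s.

3357 m/s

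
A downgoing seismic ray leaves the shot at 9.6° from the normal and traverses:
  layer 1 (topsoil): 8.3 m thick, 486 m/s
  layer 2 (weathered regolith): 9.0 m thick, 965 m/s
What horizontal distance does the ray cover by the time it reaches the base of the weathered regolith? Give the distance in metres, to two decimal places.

Apply Snell's law at each interface; in layer i the horizontal offset is hᵢ·tan θᵢ.
Layer 1: θ = 9.60°; offset = 8.3·tan 9.60° = 1.4038 m.
Layer 2: sin θ = 965·sin 9.6°/486 = 0.3311, θ = 19.34°; offset = 9.0·tan 19.34° = 3.1584 m.
Total horizontal offset = 4.5622 m.

4.56 m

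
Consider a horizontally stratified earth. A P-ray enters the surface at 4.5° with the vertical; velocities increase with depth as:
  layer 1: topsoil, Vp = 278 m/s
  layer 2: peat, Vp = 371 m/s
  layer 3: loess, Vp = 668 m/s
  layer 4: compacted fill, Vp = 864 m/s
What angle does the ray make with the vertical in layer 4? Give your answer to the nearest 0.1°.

Ray parameter p = sin 4.5° / 278 = 2.8223e-04 s/m.
sin θ_4 = p·V_4 = 2.8223e-04 × 864 = 0.2438.
θ_4 = arcsin 0.2438 = 14.11°.

14.1°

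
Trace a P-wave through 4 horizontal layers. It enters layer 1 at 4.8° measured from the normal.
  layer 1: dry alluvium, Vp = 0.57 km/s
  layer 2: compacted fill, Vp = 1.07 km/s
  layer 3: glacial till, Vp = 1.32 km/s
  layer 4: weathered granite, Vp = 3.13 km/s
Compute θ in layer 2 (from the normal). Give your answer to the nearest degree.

Ray parameter p = sin 4.8° / 0.57 = 1.4680e-01 s/km.
sin θ_2 = p·V_2 = 1.4680e-01 × 1.07 = 0.1571.
θ_2 = arcsin 0.1571 = 9.04°.

9°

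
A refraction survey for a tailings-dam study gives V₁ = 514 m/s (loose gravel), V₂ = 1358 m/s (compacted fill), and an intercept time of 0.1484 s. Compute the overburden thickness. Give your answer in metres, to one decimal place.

41.2 m

h = tᵢ·V₁·V₂ / (2·√(V₂²−V₁²)).
√(V₂²−V₁²) = √(1358² − 514²) = 1257.0 m/s.
h = 0.1484 s × 514 × 1358 / (2 × 1257.0) = 41.20 m.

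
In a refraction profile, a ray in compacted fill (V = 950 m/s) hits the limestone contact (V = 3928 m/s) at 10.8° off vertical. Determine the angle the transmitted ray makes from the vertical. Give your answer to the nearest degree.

51°

sin θ₁/V₁ = sin θ₂/V₂ ⇒ sin θ₂ = 3928·sin 10.8°/950 = 3928·0.1874/950 = 0.7748.
θ₂ = sin⁻¹(0.7748) = 50.78° (from vertical).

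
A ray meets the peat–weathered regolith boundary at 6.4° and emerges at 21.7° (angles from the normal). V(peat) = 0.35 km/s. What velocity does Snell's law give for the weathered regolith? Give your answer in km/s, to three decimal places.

1.161 km/s

Snell's law: sin 6.4°/V₁ = sin 21.7°/V₂.
V₂ = V₁·sin 21.7°/sin 6.4° = 0.35 × 3.3170 = 1.161 km/s.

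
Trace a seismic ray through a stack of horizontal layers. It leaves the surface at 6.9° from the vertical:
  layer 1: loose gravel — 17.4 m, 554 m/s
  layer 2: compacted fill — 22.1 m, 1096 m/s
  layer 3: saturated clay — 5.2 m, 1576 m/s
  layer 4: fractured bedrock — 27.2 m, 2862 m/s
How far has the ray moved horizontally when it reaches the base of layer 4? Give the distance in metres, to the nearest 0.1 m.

Apply Snell's law at each interface; in layer i the horizontal offset is hᵢ·tan θᵢ.
Layer 1: θ = 6.90°; offset = 17.4·tan 6.90° = 2.106 m.
Layer 2: sin θ = 1096·sin 6.9°/554 = 0.2377, θ = 13.75°; offset = 22.1·tan 13.75° = 5.407 m.
Layer 3: sin θ = 1576·sin 6.9°/554 = 0.3418, θ = 19.98°; offset = 5.2·tan 19.98° = 1.891 m.
Layer 4: sin θ = 2862·sin 6.9°/554 = 0.6206, θ = 38.36°; offset = 27.2·tan 38.36° = 21.529 m.
Σ offsets = 30.934 m.

30.9 m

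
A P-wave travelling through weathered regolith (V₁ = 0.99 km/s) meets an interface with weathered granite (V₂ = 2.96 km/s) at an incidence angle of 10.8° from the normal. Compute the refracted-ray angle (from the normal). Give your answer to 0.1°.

34.1°

sin θ₁/V₁ = sin θ₂/V₂ ⇒ sin θ₂ = 2.96·sin 10.8°/0.99 = 2.96·0.1874/0.99 = 0.5603.
θ₂ = sin⁻¹(0.5603) = 34.07° (from vertical).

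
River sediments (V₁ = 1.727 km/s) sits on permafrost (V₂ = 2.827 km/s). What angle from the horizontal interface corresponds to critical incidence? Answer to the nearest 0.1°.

Critical incidence: sin θ_c = V₁/V₂ = 1.727/2.827 = 0.6109.
θ_c = arcsin 0.6109 = 37.65°.
Measured from the interface: 90° − 37.65° = 52.35°.

52.3°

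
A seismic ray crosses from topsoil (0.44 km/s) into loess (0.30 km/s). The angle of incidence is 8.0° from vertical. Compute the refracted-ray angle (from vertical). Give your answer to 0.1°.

Snell's law: sin θ₂ = (V₂/V₁)·sin θ₁ = (0.30/0.44)·sin 8.0° = 0.0949.
θ₂ = sin⁻¹(0.0949) = 5.45° (from vertical).

5.4°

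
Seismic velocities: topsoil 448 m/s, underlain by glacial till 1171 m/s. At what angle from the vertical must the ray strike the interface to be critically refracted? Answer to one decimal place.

Critical incidence: sin θ_c = V₁/V₂ = 448/1171 = 0.3826.
θ_c = arcsin 0.3826 = 22.49°.

22.5°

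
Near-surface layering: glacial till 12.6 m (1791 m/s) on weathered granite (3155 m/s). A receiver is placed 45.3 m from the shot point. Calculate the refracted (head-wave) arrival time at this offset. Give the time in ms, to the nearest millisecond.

t = x/V₂ + 2h·√(V₂²−V₁²)/(V₁V₂).
√(V₂²−V₁²) = √(3155²−1791²) = 2597.4 m/s; delay term = 2·12.6·2597.4/(1791·3155) = 0.01158 s.
t = 45.3/3155 + 0.01158 = 0.02594 s.

26 ms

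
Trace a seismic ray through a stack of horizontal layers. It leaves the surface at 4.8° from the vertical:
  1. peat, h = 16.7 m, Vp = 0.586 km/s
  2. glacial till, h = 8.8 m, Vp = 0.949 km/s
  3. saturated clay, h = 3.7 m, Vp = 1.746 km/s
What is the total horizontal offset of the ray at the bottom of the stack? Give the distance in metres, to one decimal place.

Apply Snell's law at each interface; in layer i the horizontal offset is hᵢ·tan θᵢ.
Layer 1: θ = 4.80°; offset = 16.7·tan 4.80° = 1.402 m.
Layer 2: sin θ = 0.949·sin 4.8°/0.586 = 0.1355, θ = 7.79°; offset = 8.8·tan 7.79° = 1.204 m.
Layer 3: sin θ = 1.746·sin 4.8°/0.586 = 0.2493, θ = 14.44°; offset = 3.7·tan 14.44° = 0.953 m.
Summing the layer offsets gives 3.559 m.

3.6 m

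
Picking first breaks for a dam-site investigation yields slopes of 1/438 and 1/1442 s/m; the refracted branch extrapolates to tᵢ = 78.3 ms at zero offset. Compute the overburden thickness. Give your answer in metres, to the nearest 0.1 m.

θ_c = arcsin(438/1442) = 17.68°; cos θ_c = 0.9528.
tᵢ = 2h cos θ_c/V₁ ⇒ h = tᵢ·V₁/(2 cos θ_c) = 0.0783·438/(2·0.9528) = 18.00 m.

18.0 m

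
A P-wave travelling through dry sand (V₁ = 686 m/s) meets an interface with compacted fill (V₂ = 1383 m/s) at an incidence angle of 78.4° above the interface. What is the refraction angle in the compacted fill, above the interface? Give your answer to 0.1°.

Convert to the normal: θ₁ = 90° − 78.4° = 11.6°.
Snell's law: sin θ₂ = (V₂/V₁)·sin θ₁ = (1383/686)·sin 11.6° = 0.4054.
θ₂ = sin⁻¹(0.4054) = 23.91° (from vertical).
From the interface: 90° − 23.91° = 66.09°.

66.1°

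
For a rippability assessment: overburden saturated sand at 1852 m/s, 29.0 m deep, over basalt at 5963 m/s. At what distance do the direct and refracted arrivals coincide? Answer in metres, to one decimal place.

80.0 m

x_cross = 2h·√((V₂+V₁)/(V₂−V₁)).
(V₂+V₁)/(V₂−V₁) = (5963+1852)/(5963−1852) = 1.9010; √ = 1.3788.
x_cross = 2·29.0·1.3788 = 79.97 m.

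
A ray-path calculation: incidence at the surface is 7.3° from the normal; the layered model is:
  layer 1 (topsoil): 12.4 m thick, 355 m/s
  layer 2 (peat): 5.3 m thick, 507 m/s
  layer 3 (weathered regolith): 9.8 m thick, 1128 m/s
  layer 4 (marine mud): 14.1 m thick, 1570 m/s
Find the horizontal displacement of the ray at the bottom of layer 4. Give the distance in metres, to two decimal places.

Apply Snell's law at each interface; in layer i the horizontal offset is hᵢ·tan θᵢ.
Layer 1: θ = 7.30°; offset = 12.4·tan 7.30° = 1.5885 m.
Layer 2: sin θ = 507·sin 7.3°/355 = 0.1815, θ = 10.46°; offset = 5.3·tan 10.46° = 0.9780 m.
Layer 3: sin θ = 1128·sin 7.3°/355 = 0.4037, θ = 23.81°; offset = 9.8·tan 23.81° = 4.3248 m.
Layer 4: sin θ = 1570·sin 7.3°/355 = 0.5619, θ = 34.19°; offset = 14.1·tan 34.19° = 9.5790 m.
Total horizontal offset = 16.4703 m.

16.47 m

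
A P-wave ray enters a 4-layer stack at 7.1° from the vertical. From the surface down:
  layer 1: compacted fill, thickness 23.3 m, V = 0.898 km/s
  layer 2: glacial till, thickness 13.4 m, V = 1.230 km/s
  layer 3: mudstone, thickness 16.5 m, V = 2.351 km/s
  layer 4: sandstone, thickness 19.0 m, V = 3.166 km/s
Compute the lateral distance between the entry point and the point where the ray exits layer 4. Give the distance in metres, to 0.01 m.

20.05 m

Ray parameter p = sin 7.1° / 0.898 km/s = 1.3764e-01 s/km.
Layer 1: θ = 7.10°; offset = 23.3·tan 7.10° = 2.9022 m.
Layer 2: sin θ = p·1.230 = 0.1693 → θ = 9.75°; offset = 13.4·tan 9.75° = 2.3018 m.
Layer 3: sin θ = p·2.351 = 0.3236 → θ = 18.88°; offset = 16.5·tan 18.88° = 5.6429 m.
Layer 4: sin θ = p·3.166 = 0.4358 → θ = 25.83°; offset = 19.0·tan 25.83° = 9.1990 m.
Summing the layer offsets gives 20.0459 m.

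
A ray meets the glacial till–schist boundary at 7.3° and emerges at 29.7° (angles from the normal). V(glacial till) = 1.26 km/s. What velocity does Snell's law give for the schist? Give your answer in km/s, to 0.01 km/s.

4.91 km/s

sin 7.3° = 0.1271; sin 29.7° = 0.4955.
V₂ = V₁·(sin θ₂/sin θ₁) = 1.26·(0.4955/0.1271) = 4.91 km/s.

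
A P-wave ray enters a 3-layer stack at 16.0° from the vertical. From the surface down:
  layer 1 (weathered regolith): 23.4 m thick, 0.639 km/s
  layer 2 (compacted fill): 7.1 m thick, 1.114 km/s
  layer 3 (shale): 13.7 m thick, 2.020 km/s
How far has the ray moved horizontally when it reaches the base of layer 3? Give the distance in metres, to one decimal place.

p = sin θ₁/V₁ = sin 16.0°/0.639 = 4.3136e-01 s/km is conserved through the stack.
Layer 1: θ = 16.00°; offset = 23.4·tan 16.00° = 6.710 m.
Layer 2: sin θ = p·1.114 = 0.4805 → θ = 28.72°; offset = 7.1·tan 28.72° = 3.890 m.
Layer 3: sin θ = p·2.020 = 0.8713 → θ = 60.61°; offset = 13.7·tan 60.61° = 24.328 m.
Summing the layer offsets gives 34.929 m.

34.9 m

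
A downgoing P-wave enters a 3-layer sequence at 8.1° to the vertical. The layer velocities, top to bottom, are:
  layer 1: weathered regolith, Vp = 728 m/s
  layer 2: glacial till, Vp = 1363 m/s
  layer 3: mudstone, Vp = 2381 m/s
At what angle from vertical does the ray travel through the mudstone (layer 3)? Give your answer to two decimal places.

Snell's law across each interface conserves sin θ / V, so sin θ_3 = V_3·sin θ₁/V₁.
sin θ_3 = 2381 × sin 8.1° / 728 = 0.4608.
θ_3 = 27.44° from the vertical.

27.44°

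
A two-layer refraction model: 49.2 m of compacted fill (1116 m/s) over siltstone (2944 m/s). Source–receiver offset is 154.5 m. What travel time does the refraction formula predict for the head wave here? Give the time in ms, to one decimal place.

134.1 ms

θ_c = arcsin(V₁/V₂) = arcsin(1116/2944) = 22.28°, cos θ_c = 0.9254.
Intercept time tᵢ = 2h cos θ_c / V₁ = 2·49.2·0.9254/1116 = 0.08159 s.
t = x/V₂ + tᵢ = 154.5/2944 + 0.08159 = 0.13407 s.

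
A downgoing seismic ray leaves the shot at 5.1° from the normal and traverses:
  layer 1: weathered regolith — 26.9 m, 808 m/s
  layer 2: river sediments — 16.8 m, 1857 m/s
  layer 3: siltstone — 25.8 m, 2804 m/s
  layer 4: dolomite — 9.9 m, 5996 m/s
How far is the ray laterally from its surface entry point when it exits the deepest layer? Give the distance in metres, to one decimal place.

Apply Snell's law at each interface; in layer i the horizontal offset is hᵢ·tan θᵢ.
Layer 1: θ = 5.10°; offset = 26.9·tan 5.10° = 2.401 m.
Layer 2: sin θ = 1857·sin 5.1°/808 = 0.2043, θ = 11.79°; offset = 16.8·tan 11.79° = 3.506 m.
Layer 3: sin θ = 2804·sin 5.1°/808 = 0.3085, θ = 17.97°; offset = 25.8·tan 17.97° = 8.367 m.
Layer 4: sin θ = 5996·sin 5.1°/808 = 0.6597, θ = 41.27°; offset = 9.9·tan 41.27° = 8.690 m.
Summing the layer offsets gives 22.964 m.

23.0 m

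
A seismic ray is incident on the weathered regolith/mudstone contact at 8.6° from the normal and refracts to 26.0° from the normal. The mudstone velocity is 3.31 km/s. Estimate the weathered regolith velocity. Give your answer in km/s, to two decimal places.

1.13 km/s

Snell's law: sin 8.6°/V₁ = sin 26.0°/V₂.
V₁ = V₂·sin 8.6°/sin 26.0° = 3.31 × 0.3411 = 1.13 km/s.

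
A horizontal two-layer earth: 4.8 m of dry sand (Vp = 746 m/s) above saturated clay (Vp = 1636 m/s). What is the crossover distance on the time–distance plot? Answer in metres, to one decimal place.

15.7 m

x_cross = 2h·√((V₂+V₁)/(V₂−V₁)).
(V₂+V₁)/(V₂−V₁) = (1636+746)/(1636−746) = 2.6764; √ = 1.6360.
x_cross = 2·4.8·1.6360 = 15.71 m.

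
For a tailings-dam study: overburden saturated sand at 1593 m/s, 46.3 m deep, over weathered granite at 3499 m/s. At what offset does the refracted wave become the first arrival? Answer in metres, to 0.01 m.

151.35 m

x_cross = 2h·√((V₂+V₁)/(V₂−V₁)).
(V₂+V₁)/(V₂−V₁) = (3499+1593)/(3499−1593) = 2.6716; √ = 1.6345.
x_cross = 2·46.3·1.6345 = 151.35 m.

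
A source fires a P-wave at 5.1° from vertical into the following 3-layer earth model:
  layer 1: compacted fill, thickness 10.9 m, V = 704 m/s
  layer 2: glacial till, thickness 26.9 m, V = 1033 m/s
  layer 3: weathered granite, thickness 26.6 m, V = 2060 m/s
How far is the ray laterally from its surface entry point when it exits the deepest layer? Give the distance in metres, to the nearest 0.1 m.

11.7 m

Apply Snell's law at each interface; in layer i the horizontal offset is hᵢ·tan θᵢ.
Layer 1: θ = 5.10°; offset = 10.9·tan 5.10° = 0.973 m.
Layer 2: sin θ = 1033·sin 5.1°/704 = 0.1304, θ = 7.49°; offset = 26.9·tan 7.49° = 3.539 m.
Layer 3: sin θ = 2060·sin 5.1°/704 = 0.2601, θ = 15.08°; offset = 26.6·tan 15.08° = 7.166 m.
Summing the layer offsets gives 11.678 m.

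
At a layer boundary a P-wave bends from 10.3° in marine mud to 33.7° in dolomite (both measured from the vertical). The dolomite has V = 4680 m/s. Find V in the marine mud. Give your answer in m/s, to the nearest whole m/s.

1508 m/s

Snell's law: sin 10.3°/V₁ = sin 33.7°/V₂.
V₁ = V₂·sin 10.3°/sin 33.7° = 4680 × 0.3223 = 1508.16 m/s.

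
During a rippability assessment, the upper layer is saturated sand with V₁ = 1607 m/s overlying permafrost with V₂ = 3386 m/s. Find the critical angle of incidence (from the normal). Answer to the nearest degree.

Critical incidence: sin θ_c = V₁/V₂ = 1607/3386 = 0.4746.
θ_c = arcsin 0.4746 = 28.33°.

28°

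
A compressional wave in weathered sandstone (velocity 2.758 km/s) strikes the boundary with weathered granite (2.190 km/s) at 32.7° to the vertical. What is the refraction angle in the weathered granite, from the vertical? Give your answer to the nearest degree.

25°

Snell's law: sin θ₂ = (V₂/V₁)·sin θ₁ = (2.190/2.758)·sin 32.7° = 0.4290.
θ₂ = sin⁻¹(0.4290) = 25.40° (from vertical).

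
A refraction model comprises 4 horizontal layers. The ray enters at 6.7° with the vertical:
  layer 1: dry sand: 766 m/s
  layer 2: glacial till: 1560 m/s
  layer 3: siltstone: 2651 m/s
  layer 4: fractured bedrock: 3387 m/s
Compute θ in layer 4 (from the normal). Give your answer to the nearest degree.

Snell's law across each interface conserves sin θ / V, so sin θ_4 = V_4·sin θ₁/V₁.
sin θ_4 = 3387 × sin 6.7° / 766 = 0.5159.
θ_4 = arcsin 0.5159 = 31.06°.

31°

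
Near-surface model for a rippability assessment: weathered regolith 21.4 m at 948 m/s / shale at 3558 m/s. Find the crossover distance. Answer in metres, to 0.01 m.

56.24 m

x_cross = 2h·√((V₂+V₁)/(V₂−V₁)).
(V₂+V₁)/(V₂−V₁) = (3558+948)/(3558−948) = 1.7264; √ = 1.3139.
x_cross = 2·21.4·1.3139 = 56.24 m.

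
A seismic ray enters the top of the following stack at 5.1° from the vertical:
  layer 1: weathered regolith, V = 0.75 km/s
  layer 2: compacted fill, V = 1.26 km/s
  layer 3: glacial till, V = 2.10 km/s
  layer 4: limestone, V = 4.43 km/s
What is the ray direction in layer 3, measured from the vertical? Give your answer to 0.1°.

14.4°

Snell's law across each interface conserves sin θ / V, so sin θ_3 = V_3·sin θ₁/V₁.
sin θ_3 = 2.10 × sin 5.1° / 0.75 = 0.2489.
θ_3 = arcsin 0.2489 = 14.41°.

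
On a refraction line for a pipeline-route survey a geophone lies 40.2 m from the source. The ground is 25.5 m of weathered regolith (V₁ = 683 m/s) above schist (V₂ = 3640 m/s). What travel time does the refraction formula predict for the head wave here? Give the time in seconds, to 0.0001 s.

t = x/V₂ + 2h·√(V₂²−V₁²)/(V₁V₂).
√(V₂²−V₁²) = √(3640²−683²) = 3575.3 m/s; delay term = 2·25.5·3575.3/(683·3640) = 0.07334 s.
t = 40.2/3640 + 0.07334 = 0.08439 s.

0.0844 s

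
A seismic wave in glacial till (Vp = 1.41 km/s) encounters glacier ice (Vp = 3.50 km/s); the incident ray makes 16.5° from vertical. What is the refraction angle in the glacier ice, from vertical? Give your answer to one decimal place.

sin θ₁/V₁ = sin θ₂/V₂ ⇒ sin θ₂ = 3.50·sin 16.5°/1.41 = 3.50·0.2840/1.41 = 0.7050.
θ₂ = sin⁻¹(0.7050) = 44.83° (from vertical).

44.8°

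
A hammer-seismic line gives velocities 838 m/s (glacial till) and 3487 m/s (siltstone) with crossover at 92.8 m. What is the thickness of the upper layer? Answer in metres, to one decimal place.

h = (x_cross/2)·√((V₂−V₁)/(V₂+V₁)).
(V₂−V₁)/(V₂+V₁) = (3487−838)/(3487+838) = 0.6125; √ = 0.7826.
h = (92.8/2)·0.7826 = 36.31 m.

36.3 m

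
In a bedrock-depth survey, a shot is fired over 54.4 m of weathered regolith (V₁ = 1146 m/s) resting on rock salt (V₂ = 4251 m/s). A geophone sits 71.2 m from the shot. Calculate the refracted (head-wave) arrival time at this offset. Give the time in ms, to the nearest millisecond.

t = x/V₂ + 2h·√(V₂²−V₁²)/(V₁V₂).
√(V₂²−V₁²) = √(4251²−1146²) = 4093.6 m/s; delay term = 2·54.4·4093.6/(1146·4251) = 0.09142 s.
t = 71.2/4251 + 0.09142 = 0.10817 s.

108 ms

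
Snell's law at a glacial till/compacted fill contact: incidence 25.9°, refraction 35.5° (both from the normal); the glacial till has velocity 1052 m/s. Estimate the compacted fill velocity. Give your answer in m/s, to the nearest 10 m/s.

1400 m/s

Snell's law: sin 25.9°/V₁ = sin 35.5°/V₂.
V₂ = V₁·sin 35.5°/sin 25.9° = 1052 × 1.3294 = 1398.57 m/s.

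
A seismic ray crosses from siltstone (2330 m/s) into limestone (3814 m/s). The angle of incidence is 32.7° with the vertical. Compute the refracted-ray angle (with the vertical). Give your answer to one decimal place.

62.2°

sin θ₁/V₁ = sin θ₂/V₂ ⇒ sin θ₂ = 3814·sin 32.7°/2330 = 3814·0.5402/2330 = 0.8843.
θ₂ = arcsin 0.8843 = 62.17° from the normal.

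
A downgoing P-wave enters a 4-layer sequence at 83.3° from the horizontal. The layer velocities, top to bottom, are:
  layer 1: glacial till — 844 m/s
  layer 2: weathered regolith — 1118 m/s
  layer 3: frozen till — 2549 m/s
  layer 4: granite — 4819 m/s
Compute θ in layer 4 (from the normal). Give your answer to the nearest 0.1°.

From the normal: θ₁ = 90° − 83.3° = 6.7°.
Ray parameter p = sin 6.7° / 844 = 1.3824e-04 s/m.
sin θ_4 = p·V_4 = 1.3824e-04 × 4819 = 0.6662.
θ_4 = arcsin 0.6662 = 41.77°.

41.8°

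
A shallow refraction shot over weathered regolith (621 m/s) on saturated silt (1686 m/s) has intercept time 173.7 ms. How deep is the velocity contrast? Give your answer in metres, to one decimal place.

θ_c = arcsin(621/1686) = 21.61°; cos θ_c = 0.9297.
tᵢ = 2h cos θ_c/V₁ ⇒ h = tᵢ·V₁/(2 cos θ_c) = 0.1737·621/(2·0.9297) = 58.01 m.

58.0 m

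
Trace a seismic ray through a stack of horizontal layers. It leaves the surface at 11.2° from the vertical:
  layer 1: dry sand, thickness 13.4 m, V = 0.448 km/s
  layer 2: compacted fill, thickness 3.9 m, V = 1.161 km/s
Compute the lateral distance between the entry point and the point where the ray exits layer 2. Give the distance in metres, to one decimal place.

p = sin θ₁/V₁ = sin 11.2°/0.448 = 4.3356e-01 s/km is conserved through the stack.
Layer 1: θ = 11.20°; offset = 13.4·tan 11.20° = 2.653 m.
Layer 2: sin θ = p·1.161 = 0.5034 → θ = 30.22°; offset = 3.9·tan 30.22° = 2.272 m.
Σ offsets = 4.925 m.

4.9 m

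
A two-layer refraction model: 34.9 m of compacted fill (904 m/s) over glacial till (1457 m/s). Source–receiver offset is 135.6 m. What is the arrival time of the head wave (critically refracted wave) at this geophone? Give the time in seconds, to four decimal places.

θ_c = arcsin(V₁/V₂) = arcsin(904/1457) = 38.35°, cos θ_c = 0.7842.
Intercept time tᵢ = 2h cos θ_c / V₁ = 2·34.9·0.7842/904 = 0.06055 s.
t = x/V₂ + tᵢ = 135.6/1457 + 0.06055 = 0.15362 s.

0.1536 s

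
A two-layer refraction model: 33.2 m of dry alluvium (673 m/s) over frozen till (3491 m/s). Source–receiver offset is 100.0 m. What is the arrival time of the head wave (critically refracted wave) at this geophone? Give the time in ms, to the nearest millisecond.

t = x/V₂ + 2h·√(V₂²−V₁²)/(V₁V₂).
√(V₂²−V₁²) = √(3491²−673²) = 3425.5 m/s; delay term = 2·33.2·3425.5/(673·3491) = 0.09681 s.
t = 100.0/3491 + 0.09681 = 0.12546 s.

125 ms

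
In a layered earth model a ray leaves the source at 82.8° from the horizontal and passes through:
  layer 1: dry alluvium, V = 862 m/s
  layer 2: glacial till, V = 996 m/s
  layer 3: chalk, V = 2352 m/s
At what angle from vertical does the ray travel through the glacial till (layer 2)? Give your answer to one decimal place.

8.3°

From the normal: θ₁ = 90° − 82.8° = 7.2°.
Ray parameter p = sin 7.2° / 862 = 1.4540e-04 s/m.
sin θ_2 = p·V_2 = 1.4540e-04 × 996 = 0.1448.
θ_2 = 8.33° from the vertical.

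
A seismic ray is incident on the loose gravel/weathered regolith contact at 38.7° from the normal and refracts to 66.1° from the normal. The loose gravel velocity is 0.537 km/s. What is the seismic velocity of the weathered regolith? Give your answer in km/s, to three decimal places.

0.785 km/s

Snell's law: sin 38.7°/V₁ = sin 66.1°/V₂.
V₂ = V₁·sin 66.1°/sin 38.7° = 0.537 × 1.4622 = 0.785 km/s.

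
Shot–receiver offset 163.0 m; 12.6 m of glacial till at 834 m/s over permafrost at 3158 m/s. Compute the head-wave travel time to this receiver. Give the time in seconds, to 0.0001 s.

0.0808 s

θ_c = arcsin(V₁/V₂) = arcsin(834/3158) = 15.31°, cos θ_c = 0.9645.
Intercept time tᵢ = 2h cos θ_c / V₁ = 2·12.6·0.9645/834 = 0.02914 s.
t = x/V₂ + tᵢ = 163.0/3158 + 0.02914 = 0.08076 s.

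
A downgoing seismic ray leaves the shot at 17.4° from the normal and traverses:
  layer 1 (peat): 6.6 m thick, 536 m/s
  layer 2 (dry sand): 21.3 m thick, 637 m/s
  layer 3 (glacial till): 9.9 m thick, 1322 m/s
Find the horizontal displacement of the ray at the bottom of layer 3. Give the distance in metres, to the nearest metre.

Apply Snell's law at each interface; in layer i the horizontal offset is hᵢ·tan θᵢ.
Layer 1: θ = 17.40°; offset = 6.6·tan 17.40° = 2.068 m.
Layer 2: sin θ = 637·sin 17.4°/536 = 0.3554, θ = 20.82°; offset = 21.3·tan 20.82° = 8.098 m.
Layer 3: sin θ = 1322·sin 17.4°/536 = 0.7376, θ = 47.52°; offset = 9.9·tan 47.52° = 10.813 m.
Summing the layer offsets gives 20.980 m.

21 m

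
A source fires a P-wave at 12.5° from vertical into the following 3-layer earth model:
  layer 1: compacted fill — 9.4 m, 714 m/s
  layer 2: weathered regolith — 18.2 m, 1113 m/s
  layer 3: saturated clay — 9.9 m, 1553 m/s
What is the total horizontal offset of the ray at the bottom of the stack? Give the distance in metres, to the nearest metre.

Ray parameter p = sin 12.5° / 714 m/s = 3.0314e-04 s/m.
Layer 1: θ = 12.50°; offset = 9.4·tan 12.50° = 2.084 m.
Layer 2: sin θ = p·1113 = 0.3374 → θ = 19.72°; offset = 18.2·tan 19.72° = 6.523 m.
Layer 3: sin θ = p·1553 = 0.4708 → θ = 28.08°; offset = 9.9·tan 28.08° = 5.283 m.
Σ offsets = 13.890 m.

14 m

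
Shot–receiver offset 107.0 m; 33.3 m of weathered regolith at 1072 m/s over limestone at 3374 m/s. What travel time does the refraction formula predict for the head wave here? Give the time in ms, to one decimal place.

90.6 ms

t = x/V₂ + 2h·√(V₂²−V₁²)/(V₁V₂).
√(V₂²−V₁²) = √(3374²−1072²) = 3199.2 m/s; delay term = 2·33.3·3199.2/(1072·3374) = 0.05891 s.
t = 107.0/3374 + 0.05891 = 0.09062 s.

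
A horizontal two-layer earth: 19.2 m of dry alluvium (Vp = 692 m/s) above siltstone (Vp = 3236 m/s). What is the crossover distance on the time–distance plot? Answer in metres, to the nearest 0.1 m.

47.7 m

x_cross = 2h·√((V₂+V₁)/(V₂−V₁)).
(V₂+V₁)/(V₂−V₁) = (3236+692)/(3236−692) = 1.5440; √ = 1.2426.
x_cross = 2·19.2·1.2426 = 47.72 m.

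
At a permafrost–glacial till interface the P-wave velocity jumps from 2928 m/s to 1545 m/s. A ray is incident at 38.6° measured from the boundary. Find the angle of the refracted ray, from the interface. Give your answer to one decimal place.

Convert to the normal: θ₁ = 90° − 38.6° = 51.4°.
sin θ₁/V₁ = sin θ₂/V₂ ⇒ sin θ₂ = 1545·sin 51.4°/2928 = 1545·0.7815/2928 = 0.4124.
θ₂ = arcsin 0.4124 = 24.35° from the normal.
From the interface: 90° − 24.35° = 65.65°.

65.6°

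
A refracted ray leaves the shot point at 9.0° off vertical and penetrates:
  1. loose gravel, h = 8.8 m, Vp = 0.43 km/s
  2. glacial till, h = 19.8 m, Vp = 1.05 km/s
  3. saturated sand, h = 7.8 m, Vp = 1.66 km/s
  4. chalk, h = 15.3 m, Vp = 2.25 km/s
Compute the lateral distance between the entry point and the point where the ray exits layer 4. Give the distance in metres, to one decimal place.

Ray parameter p = sin 9.0° / 0.43 km/s = 3.6380e-01 s/km.
Layer 1: θ = 9.00°; offset = 8.8·tan 9.00° = 1.394 m.
Layer 2: sin θ = p·1.05 = 0.3820 → θ = 22.46°; offset = 19.8·tan 22.46° = 8.184 m.
Layer 3: sin θ = p·1.66 = 0.6039 → θ = 37.15°; offset = 7.8·tan 37.15° = 5.910 m.
Layer 4: sin θ = p·2.25 = 0.8186 → θ = 54.94°; offset = 15.3·tan 54.94° = 21.802 m.
Summing the layer offsets gives 37.290 m.

37.3 m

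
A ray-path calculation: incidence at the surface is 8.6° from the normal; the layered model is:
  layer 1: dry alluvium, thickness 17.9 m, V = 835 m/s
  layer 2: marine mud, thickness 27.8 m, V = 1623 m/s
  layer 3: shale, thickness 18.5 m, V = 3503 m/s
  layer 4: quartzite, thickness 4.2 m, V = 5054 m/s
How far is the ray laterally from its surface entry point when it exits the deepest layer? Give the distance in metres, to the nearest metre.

35 m

Apply Snell's law at each interface; in layer i the horizontal offset is hᵢ·tan θᵢ.
Layer 1: θ = 8.60°; offset = 17.9·tan 8.60° = 2.707 m.
Layer 2: sin θ = 1623·sin 8.6°/835 = 0.2907, θ = 16.90°; offset = 27.8·tan 16.90° = 8.445 m.
Layer 3: sin θ = 3503·sin 8.6°/835 = 0.6273, θ = 38.85°; offset = 18.5·tan 38.85° = 14.903 m.
Layer 4: sin θ = 5054·sin 8.6°/835 = 0.9051, θ = 64.84°; offset = 4.2·tan 64.84° = 8.940 m.
Summing the layer offsets gives 34.995 m.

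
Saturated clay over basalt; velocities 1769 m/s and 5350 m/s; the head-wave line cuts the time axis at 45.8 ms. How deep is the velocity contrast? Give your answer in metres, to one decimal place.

42.9 m

h = tᵢ·V₁·V₂ / (2·√(V₂²−V₁²)).
√(V₂²−V₁²) = √(5350² − 1769²) = 5049.1 m/s.
h = 0.0458 s × 1769 × 5350 / (2 × 5049.1) = 42.92 m.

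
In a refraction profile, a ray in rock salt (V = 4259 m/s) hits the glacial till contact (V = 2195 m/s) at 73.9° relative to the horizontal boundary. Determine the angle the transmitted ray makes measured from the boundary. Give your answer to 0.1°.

81.8°

Convert to the normal: θ₁ = 90° − 73.9° = 16.1°.
sin θ₁/V₁ = sin θ₂/V₂ ⇒ sin θ₂ = 2195·sin 16.1°/4259 = 2195·0.2773/4259 = 0.1429.
θ₂ = sin⁻¹(0.1429) = 8.22° (from vertical).
From the interface: 90° − 8.22° = 81.78°.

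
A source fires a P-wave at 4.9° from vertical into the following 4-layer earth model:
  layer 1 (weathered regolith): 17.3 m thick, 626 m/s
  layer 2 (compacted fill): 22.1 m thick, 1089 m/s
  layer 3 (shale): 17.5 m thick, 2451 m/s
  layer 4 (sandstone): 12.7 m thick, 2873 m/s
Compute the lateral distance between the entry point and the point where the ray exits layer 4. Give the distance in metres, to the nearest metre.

p = sin θ₁/V₁ = sin 4.9°/626 = 1.3645e-04 s/m is conserved through the stack.
Layer 1: θ = 4.90°; offset = 17.3·tan 4.90° = 1.483 m.
Layer 2: sin θ = p·1089 = 0.1486 → θ = 8.55°; offset = 22.1·tan 8.55° = 3.321 m.
Layer 3: sin θ = p·2451 = 0.3344 → θ = 19.54°; offset = 17.5·tan 19.54° = 6.210 m.
Layer 4: sin θ = p·2873 = 0.3920 → θ = 23.08°; offset = 12.7·tan 23.08° = 5.412 m.
Total horizontal offset = 16.426 m.

16 m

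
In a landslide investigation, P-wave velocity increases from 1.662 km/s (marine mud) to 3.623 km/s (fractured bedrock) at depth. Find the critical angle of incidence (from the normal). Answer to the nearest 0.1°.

Critical incidence: sin θ_c = V₁/V₂ = 1.662/3.623 = 0.4587.
θ_c = arcsin 0.4587 = 27.31°.

27.3°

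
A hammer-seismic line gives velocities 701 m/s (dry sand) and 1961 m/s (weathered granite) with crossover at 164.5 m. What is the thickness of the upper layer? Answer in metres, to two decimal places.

56.59 m

x_cross = 2h·√((V₂+V₁)/(V₂−V₁)) → h = x_cross / (2·√((V₂+V₁)/(V₂−V₁))).
√((V₂+V₁)/(V₂−V₁)) = √((1961+701)/(1961−701)) = 1.4535.
h = 164.5 / (2·1.4535) = 56.59 m.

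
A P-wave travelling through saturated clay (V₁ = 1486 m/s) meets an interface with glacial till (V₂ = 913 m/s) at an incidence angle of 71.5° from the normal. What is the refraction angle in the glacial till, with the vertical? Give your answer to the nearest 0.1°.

Snell's law: sin θ₂ = (V₂/V₁)·sin θ₁ = (913/1486)·sin 71.5° = 0.5827.
θ₂ = arcsin 0.5827 = 35.64° from the normal.

35.6°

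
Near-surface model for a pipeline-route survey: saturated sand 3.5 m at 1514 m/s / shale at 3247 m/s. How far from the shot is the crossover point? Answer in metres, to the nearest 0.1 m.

x_cross = 2h·√((V₂+V₁)/(V₂−V₁)).
(V₂+V₁)/(V₂−V₁) = (3247+1514)/(3247−1514) = 2.7473; √ = 1.6575.
x_cross = 2·3.5·1.6575 = 11.60 m.

11.6 m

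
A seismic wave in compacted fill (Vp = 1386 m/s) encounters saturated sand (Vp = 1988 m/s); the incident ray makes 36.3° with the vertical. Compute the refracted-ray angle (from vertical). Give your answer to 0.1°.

58.1°

Snell's law: sin θ₂ = (V₂/V₁)·sin θ₁ = (1988/1386)·sin 36.3° = 0.8492.
θ₂ = arcsin 0.8492 = 58.12° from the normal.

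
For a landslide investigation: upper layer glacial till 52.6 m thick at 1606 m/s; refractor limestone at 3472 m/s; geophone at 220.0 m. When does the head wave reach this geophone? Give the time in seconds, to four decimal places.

θ_c = arcsin(V₁/V₂) = arcsin(1606/3472) = 27.55°, cos θ_c = 0.8866.
Intercept time tᵢ = 2h cos θ_c / V₁ = 2·52.6·0.8866/1606 = 0.05808 s.
t = x/V₂ + tᵢ = 220.0/3472 + 0.05808 = 0.12144 s.

0.1214 s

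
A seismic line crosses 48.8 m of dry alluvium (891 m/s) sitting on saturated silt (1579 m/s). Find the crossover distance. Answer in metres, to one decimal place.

θ_c = arcsin(891/1579) = 34.35°, so cos θ_c = 0.8256 and tᵢ = 2h cos θ_c/V₁ = 0.0904 s.
At crossover x/V₁ = x/V₂ + tᵢ ⇒ x = tᵢ/(1/V₁ − 1/V₂) = 0.09043/(1.1223e-03 − 6.3331e-04) = 184.93 m.

184.9 m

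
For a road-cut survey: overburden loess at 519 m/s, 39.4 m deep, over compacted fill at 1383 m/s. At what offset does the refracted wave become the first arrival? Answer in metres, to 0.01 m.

θ_c = arcsin(519/1383) = 22.04°, so cos θ_c = 0.9269 and tᵢ = 2h cos θ_c/V₁ = 0.1407 s.
At crossover x/V₁ = x/V₂ + tᵢ ⇒ x = tᵢ/(1/V₁ − 1/V₂) = 0.14073/(1.9268e-03 − 7.2307e-04) = 116.92 m.

116.92 m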